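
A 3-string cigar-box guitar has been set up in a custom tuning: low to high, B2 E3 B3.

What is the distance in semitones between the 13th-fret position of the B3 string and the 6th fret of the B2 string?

B3 at fret 13 → C5 (MIDI 72); B2 at fret 6 → F3 (MIDI 53).
72 − 53 = 19, so the two pitches are 19 semitones apart, with C5 the higher.

19 semitones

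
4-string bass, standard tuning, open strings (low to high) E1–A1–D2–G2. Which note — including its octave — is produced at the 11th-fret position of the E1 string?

D♯2

E1 is MIDI 28. Adding 11 gives 39, which is D♯2.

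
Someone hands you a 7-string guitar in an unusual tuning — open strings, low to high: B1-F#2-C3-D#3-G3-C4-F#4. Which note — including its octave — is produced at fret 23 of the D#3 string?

D#3 is MIDI 51. Adding 23 gives 74, which is D5.

D5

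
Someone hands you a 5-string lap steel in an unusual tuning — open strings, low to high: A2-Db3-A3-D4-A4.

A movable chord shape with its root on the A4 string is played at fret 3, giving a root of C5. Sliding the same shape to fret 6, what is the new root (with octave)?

Eb5

Moving from fret 3 to fret 6 shifts the root by 3 semitones.
C5 up 3 semitones is Eb5.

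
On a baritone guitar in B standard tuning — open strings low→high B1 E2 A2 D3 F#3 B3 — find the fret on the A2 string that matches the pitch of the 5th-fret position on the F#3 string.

14

Fret 5 on F#3 is MIDI 54 + 5 = 59 (B3). On the A2 string (open MIDI 45), that pitch is 59 − 45 = fret 14.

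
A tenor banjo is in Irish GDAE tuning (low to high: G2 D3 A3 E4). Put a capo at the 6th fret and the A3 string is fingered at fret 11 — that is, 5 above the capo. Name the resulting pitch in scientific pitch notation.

G#4

The capo raises the open A3 by 6 semitones to D#4; fretting 5 more gives A3 + 6 + 5 = A3 + 11 semitones = G#4.
(Also written Ab.)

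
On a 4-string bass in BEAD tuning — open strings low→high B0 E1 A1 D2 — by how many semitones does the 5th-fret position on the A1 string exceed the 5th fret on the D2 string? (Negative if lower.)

A1 at fret 5 → D2 (MIDI 38); D2 at fret 5 → G2 (MIDI 43).
38 − 43 = -5, so the two pitches are 5 semitones apart.

-5 semitones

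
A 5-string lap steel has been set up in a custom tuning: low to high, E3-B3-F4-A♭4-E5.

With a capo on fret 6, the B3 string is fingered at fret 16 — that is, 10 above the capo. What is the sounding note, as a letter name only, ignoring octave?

The capo raises the open B3 by 6 semitones to F4; fretting 10 more gives B3 + 6 + 10 = B3 + 16 semitones, landing on E♭.
(Also written D♯.)

E♭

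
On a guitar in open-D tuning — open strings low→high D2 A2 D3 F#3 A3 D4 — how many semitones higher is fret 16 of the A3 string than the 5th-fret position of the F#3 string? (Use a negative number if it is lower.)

14 semitones

A3 at fret 16 → C#5 (MIDI 73); F#3 at fret 5 → B3 (MIDI 59).
73 − 59 = 14, so the two pitches are 14 semitones apart.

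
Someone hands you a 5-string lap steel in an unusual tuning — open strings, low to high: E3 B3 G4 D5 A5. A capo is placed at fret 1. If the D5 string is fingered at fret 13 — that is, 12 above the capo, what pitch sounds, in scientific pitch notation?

D#6

The capo raises the open D5 by 1 semitone to D#5; fretting 12 more gives D5 + 1 + 12 = D5 + 13 semitones = D#6.
(Also written Eb.)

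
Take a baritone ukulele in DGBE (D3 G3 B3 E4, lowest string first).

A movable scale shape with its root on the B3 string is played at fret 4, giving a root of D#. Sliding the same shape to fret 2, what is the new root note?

C#

Moving from fret 4 to fret 2 shifts the root by -2 semitones.
D# down 2 semitones is C#.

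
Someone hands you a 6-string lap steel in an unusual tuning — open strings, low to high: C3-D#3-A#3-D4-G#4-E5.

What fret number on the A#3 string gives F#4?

8

F#4 is 8 semitones above the open A#3 (A#–B–C–C#–D–D#–E–F–F#), so it sits at fret 8.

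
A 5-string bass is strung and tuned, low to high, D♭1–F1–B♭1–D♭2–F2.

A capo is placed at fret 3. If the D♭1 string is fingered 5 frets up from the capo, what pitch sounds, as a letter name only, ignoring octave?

The capo raises the open D♭1 by 3 semitones to E1; fretting 5 more gives D♭1 + 3 + 5 = D♭1 + 8 semitones, landing on A.

A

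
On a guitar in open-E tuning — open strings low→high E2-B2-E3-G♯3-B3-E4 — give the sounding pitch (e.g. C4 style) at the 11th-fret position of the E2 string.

D♯3

Each fret is one semitone, so E2 + 11 = D♯3.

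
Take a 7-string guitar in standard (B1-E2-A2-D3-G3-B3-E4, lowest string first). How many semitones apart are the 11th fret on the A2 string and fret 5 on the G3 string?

A2 at fret 11 → G#3 (MIDI 56); G3 at fret 5 → C4 (MIDI 60).
56 − 60 = -4, so the two pitches are 4 semitones apart, with C4 the higher.

4 semitones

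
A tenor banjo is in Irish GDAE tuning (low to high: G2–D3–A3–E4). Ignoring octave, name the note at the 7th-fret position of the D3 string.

D3 is MIDI 50. Adding 7 gives 57; 57 mod 12 = 9, i.e. A.

A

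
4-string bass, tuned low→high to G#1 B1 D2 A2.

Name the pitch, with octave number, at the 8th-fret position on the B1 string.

G2

Each fret is one semitone, so B1 + 8 = G2.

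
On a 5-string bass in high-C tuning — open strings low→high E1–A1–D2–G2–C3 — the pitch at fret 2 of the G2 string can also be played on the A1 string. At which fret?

Fret 2 on G2 is MIDI 43 + 2 = 45 (A2). On the A1 string (open MIDI 33), that pitch is 45 − 33 = fret 12.

12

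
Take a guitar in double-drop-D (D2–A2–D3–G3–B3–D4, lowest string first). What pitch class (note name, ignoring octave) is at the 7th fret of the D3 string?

The open D3 string plus 7 semitones: D–D#–E–F–F#–G–G#–A.

A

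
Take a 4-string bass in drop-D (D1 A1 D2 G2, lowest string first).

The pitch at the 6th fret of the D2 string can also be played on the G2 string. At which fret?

Fret 6 on D2 is MIDI 38 + 6 = 44 (G♯2). On the G2 string (open MIDI 43), that pitch is 44 − 43 = fret 1.

1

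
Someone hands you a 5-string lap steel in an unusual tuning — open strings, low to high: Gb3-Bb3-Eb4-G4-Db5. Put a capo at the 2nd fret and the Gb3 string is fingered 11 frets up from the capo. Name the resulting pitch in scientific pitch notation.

G4

The capo raises the open Gb3 by 2 semitones to Ab3; fretting 11 more gives Gb3 + 2 + 11 = Gb3 + 13 semitones = G4.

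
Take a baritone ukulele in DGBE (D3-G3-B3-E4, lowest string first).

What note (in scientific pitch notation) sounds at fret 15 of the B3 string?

D5

Each fret is one semitone, so B3 + 15 = D5.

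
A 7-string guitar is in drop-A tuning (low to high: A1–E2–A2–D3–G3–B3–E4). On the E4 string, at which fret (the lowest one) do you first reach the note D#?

11

From E4, count semitones up the chromatic scale until reaching D#: E–F–F#–G–…–C#–D–D# — 11 steps.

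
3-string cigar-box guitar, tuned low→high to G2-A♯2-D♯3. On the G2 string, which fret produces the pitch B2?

B2 is 4 semitones above the open G2 (G–G#–A–A#–B), so it sits at fret 4.

4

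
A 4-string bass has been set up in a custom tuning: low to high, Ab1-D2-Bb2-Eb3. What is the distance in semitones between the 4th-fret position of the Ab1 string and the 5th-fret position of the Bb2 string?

Ab1 at fret 4 → C2 (MIDI 36); Bb2 at fret 5 → Eb3 (MIDI 51).
36 − 51 = -15, so the two pitches are 15 semitones apart, with Eb3 the higher.

15 semitones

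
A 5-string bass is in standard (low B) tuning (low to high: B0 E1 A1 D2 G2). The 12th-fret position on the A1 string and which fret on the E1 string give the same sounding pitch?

17

Fret 12 on A1 is MIDI 33 + 12 = 45 (A2). On the E1 string (open MIDI 28), that pitch is 45 − 28 = fret 17.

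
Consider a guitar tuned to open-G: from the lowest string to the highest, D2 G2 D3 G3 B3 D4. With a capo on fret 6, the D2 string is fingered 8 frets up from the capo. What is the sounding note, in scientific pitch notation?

E3

The capo raises the open D2 by 6 semitones to G#2; fretting 8 more gives D2 + 6 + 8 = D2 + 14 semitones = E3.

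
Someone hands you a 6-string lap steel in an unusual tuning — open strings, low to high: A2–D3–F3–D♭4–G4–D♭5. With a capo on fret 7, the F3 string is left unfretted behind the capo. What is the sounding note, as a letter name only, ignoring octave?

C

The capo raises the open F3 by 7 semitones to C4; fretting 0 more gives F3 + 7 + 0 = F3 + 7 semitones, landing on C.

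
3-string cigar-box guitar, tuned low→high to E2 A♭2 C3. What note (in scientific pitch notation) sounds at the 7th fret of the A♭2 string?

Each fret is one semitone, so A♭2 + 7 = E♭3.
(Equivalently spelled D♯3.)

E♭3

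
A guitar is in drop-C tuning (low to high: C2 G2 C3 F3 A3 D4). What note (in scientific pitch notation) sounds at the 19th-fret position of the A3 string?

E5

A3 is MIDI 57. Adding 19 gives 76, which is E5.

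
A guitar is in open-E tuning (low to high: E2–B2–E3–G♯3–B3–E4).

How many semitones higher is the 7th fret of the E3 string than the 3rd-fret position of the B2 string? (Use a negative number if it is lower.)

E3 at fret 7 → B3 (MIDI 59); B2 at fret 3 → D3 (MIDI 50).
59 − 50 = 9, so the two pitches are 9 semitones apart.

9 semitones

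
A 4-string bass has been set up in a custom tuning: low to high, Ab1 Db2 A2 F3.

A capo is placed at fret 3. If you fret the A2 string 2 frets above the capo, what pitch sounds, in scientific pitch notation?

The capo raises the open A2 by 3 semitones to C3; fretting 2 more gives A2 + 3 + 2 = A2 + 5 semitones = D3.

D3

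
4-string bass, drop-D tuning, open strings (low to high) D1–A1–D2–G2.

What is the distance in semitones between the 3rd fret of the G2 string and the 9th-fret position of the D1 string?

G2 at fret 3 → A#2 (MIDI 46); D1 at fret 9 → B1 (MIDI 35).
46 − 35 = 11, so the two pitches are 11 semitones apart, with A#2 the higher.

11 semitones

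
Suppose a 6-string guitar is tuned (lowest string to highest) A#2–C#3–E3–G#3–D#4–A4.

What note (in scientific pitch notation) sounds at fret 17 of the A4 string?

D6

The open A4 string plus 17 semitones: A–A#–B–C–…–C–C#–D.
The walk passes from B into C 2 times, so the octave number goes from 4 to 6.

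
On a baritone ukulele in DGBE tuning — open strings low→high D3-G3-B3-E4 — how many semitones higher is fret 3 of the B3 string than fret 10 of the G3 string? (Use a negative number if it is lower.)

B3 at fret 3 → D4 (MIDI 62); G3 at fret 10 → F4 (MIDI 65).
62 − 65 = -3, so the two pitches are 3 semitones apart.

-3 semitones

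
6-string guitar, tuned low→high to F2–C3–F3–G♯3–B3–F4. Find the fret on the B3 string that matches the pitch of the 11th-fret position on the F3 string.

5

F3 at fret 11 is F3 + 11 semitones = E4.
The open B3 string is 6 semitones above the open F3, so the same pitch on the B3 string lies at fret 11 − 6 = 5.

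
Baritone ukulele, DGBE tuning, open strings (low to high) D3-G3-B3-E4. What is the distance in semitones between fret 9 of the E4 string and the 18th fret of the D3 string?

5 semitones

E4 at fret 9 → C#5 (MIDI 73); D3 at fret 18 → G#4 (MIDI 68).
73 − 68 = 5, so the two pitches are 5 semitones apart, with C#5 the higher.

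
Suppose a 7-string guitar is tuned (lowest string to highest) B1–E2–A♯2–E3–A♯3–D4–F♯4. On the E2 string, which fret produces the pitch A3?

A3 is 17 semitones above the open E2 (E–F–F#–G–…–G–G#–A), so it sits at fret 17.

17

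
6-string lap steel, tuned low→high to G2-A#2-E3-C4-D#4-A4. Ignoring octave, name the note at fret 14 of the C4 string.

D

Each fret is one semitone, so C4 + 14 = D.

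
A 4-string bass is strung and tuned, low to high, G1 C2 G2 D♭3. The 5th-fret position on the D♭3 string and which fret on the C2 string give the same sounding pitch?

D♭3 at fret 5 is D♭3 + 5 semitones = G♭3.
The open C2 string is 13 semitones below the open D♭3, so the same pitch on the C2 string lies at fret 5 + 13 = 18.

18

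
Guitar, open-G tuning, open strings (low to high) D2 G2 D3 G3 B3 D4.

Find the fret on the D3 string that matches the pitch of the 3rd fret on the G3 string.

8

Fret 3 on G3 is MIDI 55 + 3 = 58 (A♯3). On the D3 string (open MIDI 50), that pitch is 58 − 50 = fret 8.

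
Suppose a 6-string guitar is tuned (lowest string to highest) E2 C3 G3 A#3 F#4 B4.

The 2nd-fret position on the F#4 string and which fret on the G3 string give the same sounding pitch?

Fret 2 on F#4 is MIDI 66 + 2 = 68 (G#4). On the G3 string (open MIDI 55), that pitch is 68 − 55 = fret 13.

13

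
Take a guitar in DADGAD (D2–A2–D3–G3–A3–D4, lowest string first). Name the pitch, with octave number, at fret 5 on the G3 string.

Each fret is one semitone, so G3 + 5 = C4.

C4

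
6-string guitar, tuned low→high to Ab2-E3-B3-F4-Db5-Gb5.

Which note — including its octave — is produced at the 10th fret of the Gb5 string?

E6

The open Gb5 string plus 10 semitones: Gb–G–Ab–A–…–D–Eb–E.
The walk passes from B into C once, so the octave number goes from 5 to 6.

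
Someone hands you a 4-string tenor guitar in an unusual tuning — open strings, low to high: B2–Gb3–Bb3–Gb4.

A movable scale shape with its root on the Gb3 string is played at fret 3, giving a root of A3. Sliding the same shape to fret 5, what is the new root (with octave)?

Moving from fret 3 to fret 5 shifts the root by 2 semitones.
A3 up 2 semitones is B3.

B3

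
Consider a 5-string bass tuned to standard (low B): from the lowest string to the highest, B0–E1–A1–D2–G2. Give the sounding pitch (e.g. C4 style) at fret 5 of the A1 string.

The open A1 string plus 5 semitones: A–A#–B–C–C#–D.
The walk passes from B into C once, so the octave number goes from 1 to 2.

D2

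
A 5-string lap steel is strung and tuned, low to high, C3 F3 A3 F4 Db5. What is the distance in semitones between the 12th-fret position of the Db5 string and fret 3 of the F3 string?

Db5 at fret 12 → Db6 (MIDI 85); F3 at fret 3 → Ab3 (MIDI 56).
85 − 56 = 29, so the two pitches are 29 semitones apart, with Db6 the higher.

29 semitones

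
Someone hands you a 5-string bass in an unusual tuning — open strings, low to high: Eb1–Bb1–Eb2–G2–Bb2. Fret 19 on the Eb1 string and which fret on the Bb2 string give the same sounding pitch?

Eb1 at fret 19 is Eb1 + 19 semitones = Bb2.
The open Bb2 string is 19 semitones above the open Eb1, so the same pitch on the Bb2 string lies at fret 19 − 19 = 0.

0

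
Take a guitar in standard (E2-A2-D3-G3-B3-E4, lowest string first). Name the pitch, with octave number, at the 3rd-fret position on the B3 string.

B3 is MIDI 59. Adding 3 gives 62, which is D4.

D4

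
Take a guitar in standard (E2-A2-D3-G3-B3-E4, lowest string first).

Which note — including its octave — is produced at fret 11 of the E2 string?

D#3

The open E2 string plus 11 semitones: E–F–F#–G–…–C#–D–D#.
The walk passes from B into C once, so the octave number goes from 2 to 3.
(Equivalently spelled Eb3.)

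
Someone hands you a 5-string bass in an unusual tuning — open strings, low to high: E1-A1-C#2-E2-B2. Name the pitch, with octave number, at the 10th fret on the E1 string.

Each fret is one semitone, so E1 + 10 = D2.

D2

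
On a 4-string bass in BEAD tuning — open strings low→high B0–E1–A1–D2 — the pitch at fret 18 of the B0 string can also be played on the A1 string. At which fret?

Fret 18 on B0 is MIDI 23 + 18 = 41 (F2). On the A1 string (open MIDI 33), that pitch is 41 − 33 = fret 8.

8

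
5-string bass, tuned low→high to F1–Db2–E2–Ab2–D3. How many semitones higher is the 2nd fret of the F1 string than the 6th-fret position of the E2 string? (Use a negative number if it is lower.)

-15 semitones

F1 at fret 2 → G1 (MIDI 31); E2 at fret 6 → Bb2 (MIDI 46).
31 − 46 = -15, so the two pitches are 15 semitones apart.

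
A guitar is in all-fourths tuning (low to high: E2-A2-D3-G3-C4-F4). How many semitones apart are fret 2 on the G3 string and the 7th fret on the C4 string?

10 semitones

G3 at fret 2 → A3 (MIDI 57); C4 at fret 7 → G4 (MIDI 67).
57 − 67 = -10, so the two pitches are 10 semitones apart, with G4 the higher.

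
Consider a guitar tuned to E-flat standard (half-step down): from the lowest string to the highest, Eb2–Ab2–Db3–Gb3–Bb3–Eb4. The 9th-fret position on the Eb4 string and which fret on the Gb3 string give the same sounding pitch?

18

Fret 9 on Eb4 is MIDI 63 + 9 = 72 (C5). On the Gb3 string (open MIDI 54), that pitch is 72 − 54 = fret 18.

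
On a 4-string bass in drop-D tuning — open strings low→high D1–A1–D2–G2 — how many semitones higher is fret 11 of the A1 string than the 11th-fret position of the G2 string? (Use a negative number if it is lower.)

-10 semitones

A1 at fret 11 → G#2 (MIDI 44); G2 at fret 11 → F#3 (MIDI 54).
44 − 54 = -10, so the two pitches are 10 semitones apart.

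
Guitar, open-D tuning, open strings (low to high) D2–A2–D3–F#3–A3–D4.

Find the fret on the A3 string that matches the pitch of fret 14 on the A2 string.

A2 at fret 14 is A2 + 14 semitones = B3.
The open A3 string is 12 semitones above the open A2, so the same pitch on the A3 string lies at fret 14 − 12 = 2.

2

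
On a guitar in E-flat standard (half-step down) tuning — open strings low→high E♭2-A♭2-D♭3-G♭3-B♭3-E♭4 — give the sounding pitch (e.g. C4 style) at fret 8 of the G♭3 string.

G♭3 is MIDI 54. Adding 8 gives 62, which is D4.

D4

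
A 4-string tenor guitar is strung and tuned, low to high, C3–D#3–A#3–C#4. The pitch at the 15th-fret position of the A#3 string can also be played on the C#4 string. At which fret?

Fret 15 on A#3 is MIDI 58 + 15 = 73 (C#5). On the C#4 string (open MIDI 61), that pitch is 73 − 61 = fret 12.

12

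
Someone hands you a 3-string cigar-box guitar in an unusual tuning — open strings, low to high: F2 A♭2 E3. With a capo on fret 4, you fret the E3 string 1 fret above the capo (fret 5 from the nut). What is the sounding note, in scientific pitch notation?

The capo raises the open E3 by 4 semitones to A♭3; fretting 1 more gives E3 + 4 + 1 = E3 + 5 semitones = A3.

A3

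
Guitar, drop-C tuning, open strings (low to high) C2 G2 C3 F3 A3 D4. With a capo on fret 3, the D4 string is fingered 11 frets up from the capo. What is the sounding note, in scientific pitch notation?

The capo raises the open D4 by 3 semitones to F4; fretting 11 more gives D4 + 3 + 11 = D4 + 14 semitones = E5.

E5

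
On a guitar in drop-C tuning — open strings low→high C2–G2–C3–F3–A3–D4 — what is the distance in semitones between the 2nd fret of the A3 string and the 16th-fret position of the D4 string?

A3 at fret 2 → B3 (MIDI 59); D4 at fret 16 → F#5 (MIDI 78).
59 − 78 = -19, so the two pitches are 19 semitones apart, with F#5 the higher.

19 semitones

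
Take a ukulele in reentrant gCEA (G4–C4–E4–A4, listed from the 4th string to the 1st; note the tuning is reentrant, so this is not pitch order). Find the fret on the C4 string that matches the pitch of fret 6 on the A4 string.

15

A4 at fret 6 is A4 + 6 semitones = D♯5.
The open C4 string is 9 semitones below the open A4, so the same pitch on the C4 string lies at fret 6 + 9 = 15.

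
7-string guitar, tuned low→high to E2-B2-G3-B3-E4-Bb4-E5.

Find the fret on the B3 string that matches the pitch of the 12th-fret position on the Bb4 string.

Bb4 at fret 12 is Bb4 + 12 semitones = Bb5.
The open B3 string is 11 semitones below the open Bb4, so the same pitch on the B3 string lies at fret 12 + 11 = 23.

23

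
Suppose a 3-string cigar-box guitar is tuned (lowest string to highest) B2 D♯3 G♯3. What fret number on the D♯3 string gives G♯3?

5

G♯3 is 5 semitones above the open D♯3 (D#–E–F–F#–G–G#), so it sits at fret 5.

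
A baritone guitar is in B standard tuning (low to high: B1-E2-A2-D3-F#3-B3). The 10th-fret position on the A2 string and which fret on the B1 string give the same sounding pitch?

Fret 10 on A2 is MIDI 45 + 10 = 55 (G3). On the B1 string (open MIDI 35), that pitch is 55 − 35 = fret 20.

20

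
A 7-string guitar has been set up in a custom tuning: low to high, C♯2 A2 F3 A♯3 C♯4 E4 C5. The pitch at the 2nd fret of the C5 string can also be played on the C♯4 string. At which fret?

C5 at fret 2 is C5 + 2 semitones = D5.
The open C♯4 string is 11 semitones below the open C5, so the same pitch on the C♯4 string lies at fret 2 + 11 = 13.

13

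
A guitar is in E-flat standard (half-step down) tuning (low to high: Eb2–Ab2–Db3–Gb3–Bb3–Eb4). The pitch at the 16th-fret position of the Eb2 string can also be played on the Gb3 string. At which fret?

Eb2 at fret 16 is Eb2 + 16 semitones = G3.
The open Gb3 string is 15 semitones above the open Eb2, so the same pitch on the Gb3 string lies at fret 16 − 15 = 1.

1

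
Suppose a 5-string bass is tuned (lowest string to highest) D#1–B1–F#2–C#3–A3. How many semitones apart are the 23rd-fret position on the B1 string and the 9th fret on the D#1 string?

B1 at fret 23 → A#3 (MIDI 58); D#1 at fret 9 → C2 (MIDI 36).
58 − 36 = 22, so the two pitches are 22 semitones apart, with A#3 the higher.

22 semitones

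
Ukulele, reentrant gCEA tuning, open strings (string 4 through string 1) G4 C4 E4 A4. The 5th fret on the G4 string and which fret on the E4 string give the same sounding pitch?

Fret 5 on G4 is MIDI 67 + 5 = 72 (C5). On the E4 string (open MIDI 64), that pitch is 72 − 64 = fret 8.

8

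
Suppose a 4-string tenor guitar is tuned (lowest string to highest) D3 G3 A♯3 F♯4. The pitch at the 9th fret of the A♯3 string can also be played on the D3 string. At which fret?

17

Fret 9 on A♯3 is MIDI 58 + 9 = 67 (G4). On the D3 string (open MIDI 50), that pitch is 67 − 50 = fret 17.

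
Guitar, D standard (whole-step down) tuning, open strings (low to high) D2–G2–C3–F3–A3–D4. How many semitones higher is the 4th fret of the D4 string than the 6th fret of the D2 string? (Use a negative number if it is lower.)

22 semitones

D4 at fret 4 → F#4 (MIDI 66); D2 at fret 6 → G#2 (MIDI 44).
66 − 44 = 22, so the two pitches are 22 semitones apart.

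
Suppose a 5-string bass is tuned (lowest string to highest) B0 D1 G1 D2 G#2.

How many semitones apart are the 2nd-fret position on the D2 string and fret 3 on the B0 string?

14 semitones

D2 at fret 2 → E2 (MIDI 40); B0 at fret 3 → D1 (MIDI 26).
40 − 26 = 14, so the two pitches are 14 semitones apart, with E2 the higher.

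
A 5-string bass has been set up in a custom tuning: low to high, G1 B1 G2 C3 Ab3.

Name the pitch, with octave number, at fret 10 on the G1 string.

F2

Each fret is one semitone, so G1 + 10 = F2.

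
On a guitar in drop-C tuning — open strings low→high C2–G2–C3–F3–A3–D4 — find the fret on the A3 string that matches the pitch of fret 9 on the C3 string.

C3 at fret 9 is C3 + 9 semitones = A3.
The open A3 string is 9 semitones above the open C3, so the same pitch on the A3 string lies at fret 9 − 9 = 0.

0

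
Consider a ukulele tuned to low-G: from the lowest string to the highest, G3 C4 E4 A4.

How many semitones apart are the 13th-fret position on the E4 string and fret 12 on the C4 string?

E4 at fret 13 → F5 (MIDI 77); C4 at fret 12 → C5 (MIDI 72).
77 − 72 = 5, so the two pitches are 5 semitones apart, with F5 the higher.

5 semitones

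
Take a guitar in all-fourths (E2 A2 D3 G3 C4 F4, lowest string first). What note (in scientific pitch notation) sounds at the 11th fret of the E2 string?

E2 is MIDI 40. Adding 11 gives 51, which is D#3.

D#3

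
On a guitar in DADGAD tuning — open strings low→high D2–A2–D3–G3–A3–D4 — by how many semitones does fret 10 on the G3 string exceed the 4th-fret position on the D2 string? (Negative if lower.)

G3 at fret 10 → F4 (MIDI 65); D2 at fret 4 → F♯2 (MIDI 42).
65 − 42 = 23, so the two pitches are 23 semitones apart.

23 semitones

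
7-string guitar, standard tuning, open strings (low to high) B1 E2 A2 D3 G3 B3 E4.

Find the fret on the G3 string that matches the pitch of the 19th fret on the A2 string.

Fret 19 on A2 is MIDI 45 + 19 = 64 (E4). On the G3 string (open MIDI 55), that pitch is 64 − 55 = fret 9.

9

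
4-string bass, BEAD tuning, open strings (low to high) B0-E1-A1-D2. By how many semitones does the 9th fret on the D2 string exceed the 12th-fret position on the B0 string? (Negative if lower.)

D2 at fret 9 → B2 (MIDI 47); B0 at fret 12 → B1 (MIDI 35).
47 − 35 = 12, so the two pitches are 12 semitones apart.

12 semitones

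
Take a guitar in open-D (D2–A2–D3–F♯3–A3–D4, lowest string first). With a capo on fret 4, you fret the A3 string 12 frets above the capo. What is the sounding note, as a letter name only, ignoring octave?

C♯

The capo raises the open A3 by 4 semitones to C♯4; fretting 12 more gives A3 + 4 + 12 = A3 + 16 semitones, landing on C♯.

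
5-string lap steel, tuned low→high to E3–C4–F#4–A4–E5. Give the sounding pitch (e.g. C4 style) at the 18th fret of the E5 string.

A#6

Each fret is one semitone, so E5 + 18 = A#6.
(Equivalently spelled Bb6.)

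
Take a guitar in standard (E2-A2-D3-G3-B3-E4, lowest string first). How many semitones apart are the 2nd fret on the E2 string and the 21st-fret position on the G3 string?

34 semitones

E2 at fret 2 → F#2 (MIDI 42); G3 at fret 21 → E5 (MIDI 76).
42 − 76 = -34, so the two pitches are 34 semitones apart, with E5 the higher.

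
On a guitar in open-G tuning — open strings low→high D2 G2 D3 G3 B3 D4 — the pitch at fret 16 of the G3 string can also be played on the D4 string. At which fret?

9

Fret 16 on G3 is MIDI 55 + 16 = 71 (B4). On the D4 string (open MIDI 62), that pitch is 71 − 62 = fret 9.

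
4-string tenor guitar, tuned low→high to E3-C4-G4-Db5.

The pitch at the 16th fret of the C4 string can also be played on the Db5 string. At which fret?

3

C4 at fret 16 is C4 + 16 semitones = E5.
The open Db5 string is 13 semitones above the open C4, so the same pitch on the Db5 string lies at fret 16 − 13 = 3.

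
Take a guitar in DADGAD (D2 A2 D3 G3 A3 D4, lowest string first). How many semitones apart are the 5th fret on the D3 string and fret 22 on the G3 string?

22 semitones

D3 at fret 5 → G3 (MIDI 55); G3 at fret 22 → F5 (MIDI 77).
55 − 77 = -22, so the two pitches are 22 semitones apart, with F5 the higher.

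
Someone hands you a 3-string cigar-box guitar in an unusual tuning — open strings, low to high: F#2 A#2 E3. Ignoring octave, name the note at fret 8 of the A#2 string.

Each fret is one semitone, so A#2 + 8 = F#.

F#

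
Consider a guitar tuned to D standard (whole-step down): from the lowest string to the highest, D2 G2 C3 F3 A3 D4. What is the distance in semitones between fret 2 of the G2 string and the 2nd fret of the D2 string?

5 semitones

G2 at fret 2 → A2 (MIDI 45); D2 at fret 2 → E2 (MIDI 40).
45 − 40 = 5, so the two pitches are 5 semitones apart, with A2 the higher.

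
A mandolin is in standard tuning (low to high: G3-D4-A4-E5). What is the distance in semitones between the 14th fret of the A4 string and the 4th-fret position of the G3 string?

A4 at fret 14 → B5 (MIDI 83); G3 at fret 4 → B3 (MIDI 59).
83 − 59 = 24, so the two pitches are 24 semitones apart, with B5 the higher.

24 semitones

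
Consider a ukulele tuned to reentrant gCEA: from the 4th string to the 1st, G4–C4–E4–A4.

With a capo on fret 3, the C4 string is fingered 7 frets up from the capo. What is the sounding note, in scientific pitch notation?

A#4

The capo raises the open C4 by 3 semitones to D#4; fretting 7 more gives C4 + 3 + 7 = C4 + 10 semitones = A#4.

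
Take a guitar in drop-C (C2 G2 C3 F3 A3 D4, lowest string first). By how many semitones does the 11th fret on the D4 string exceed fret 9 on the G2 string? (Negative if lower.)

D4 at fret 11 → C♯5 (MIDI 73); G2 at fret 9 → E3 (MIDI 52).
73 − 52 = 21, so the two pitches are 21 semitones apart.

21 semitones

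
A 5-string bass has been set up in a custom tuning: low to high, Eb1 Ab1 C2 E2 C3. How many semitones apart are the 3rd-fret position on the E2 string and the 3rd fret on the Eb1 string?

13 semitones

E2 at fret 3 → G2 (MIDI 43); Eb1 at fret 3 → Gb1 (MIDI 30).
43 − 30 = 13, so the two pitches are 13 semitones apart, with G2 the higher.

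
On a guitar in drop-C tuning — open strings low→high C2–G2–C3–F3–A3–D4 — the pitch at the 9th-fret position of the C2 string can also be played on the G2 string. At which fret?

2

Fret 9 on C2 is MIDI 36 + 9 = 45 (A2). On the G2 string (open MIDI 43), that pitch is 45 − 43 = fret 2.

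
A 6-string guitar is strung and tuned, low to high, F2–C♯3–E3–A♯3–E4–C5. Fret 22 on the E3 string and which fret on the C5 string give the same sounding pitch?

Fret 22 on E3 is MIDI 52 + 22 = 74 (D5). On the C5 string (open MIDI 72), that pitch is 74 − 72 = fret 2.

2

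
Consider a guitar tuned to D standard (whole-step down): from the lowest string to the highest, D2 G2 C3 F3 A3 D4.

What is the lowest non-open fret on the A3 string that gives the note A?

12

From A3, count semitones up the chromatic scale until reaching A: A–A#–B–C–…–G–G#–A — 12 steps.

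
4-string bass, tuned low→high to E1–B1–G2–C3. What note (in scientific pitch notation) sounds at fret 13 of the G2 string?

Each fret is one semitone, so G2 + 13 = Ab3.
(Equivalently spelled G#3.)

Ab3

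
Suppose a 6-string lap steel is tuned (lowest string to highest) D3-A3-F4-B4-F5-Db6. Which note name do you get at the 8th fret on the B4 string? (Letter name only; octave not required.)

G

B4 is MIDI 71. Adding 8 gives 79; 79 mod 12 = 7, i.e. G.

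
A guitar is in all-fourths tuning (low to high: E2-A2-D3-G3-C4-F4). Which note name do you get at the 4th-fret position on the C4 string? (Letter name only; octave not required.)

E

Each fret is one semitone, so C4 + 4 = E.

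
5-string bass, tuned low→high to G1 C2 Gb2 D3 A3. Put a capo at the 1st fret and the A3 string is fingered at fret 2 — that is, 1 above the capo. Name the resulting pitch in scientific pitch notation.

B3

The capo raises the open A3 by 1 semitone to Bb3; fretting 1 more gives A3 + 1 + 1 = A3 + 2 semitones = B3.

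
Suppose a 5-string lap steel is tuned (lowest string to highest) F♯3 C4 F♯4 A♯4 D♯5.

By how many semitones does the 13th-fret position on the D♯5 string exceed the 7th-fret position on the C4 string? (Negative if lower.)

D♯5 at fret 13 → E6 (MIDI 88); C4 at fret 7 → G4 (MIDI 67).
88 − 67 = 21, so the two pitches are 21 semitones apart.

21 semitones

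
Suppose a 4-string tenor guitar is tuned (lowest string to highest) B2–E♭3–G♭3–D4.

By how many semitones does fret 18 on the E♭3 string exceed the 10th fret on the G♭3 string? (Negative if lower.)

5 semitones

E♭3 at fret 18 → A4 (MIDI 69); G♭3 at fret 10 → E4 (MIDI 64).
69 − 64 = 5, so the two pitches are 5 semitones apart.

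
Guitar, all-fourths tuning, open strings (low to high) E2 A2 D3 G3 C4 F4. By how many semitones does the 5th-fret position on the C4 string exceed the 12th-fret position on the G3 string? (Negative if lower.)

C4 at fret 5 → F4 (MIDI 65); G3 at fret 12 → G4 (MIDI 67).
65 − 67 = -2, so the two pitches are 2 semitones apart.

-2 semitones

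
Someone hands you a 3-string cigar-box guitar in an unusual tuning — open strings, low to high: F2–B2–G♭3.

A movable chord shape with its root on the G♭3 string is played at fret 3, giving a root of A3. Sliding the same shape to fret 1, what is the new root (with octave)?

Moving from fret 3 to fret 1 shifts the root by -2 semitones.
A3 down 2 semitones is G3.

G3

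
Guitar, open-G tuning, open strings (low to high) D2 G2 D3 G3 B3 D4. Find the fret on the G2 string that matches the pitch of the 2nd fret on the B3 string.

B3 at fret 2 is B3 + 2 semitones = C♯4.
The open G2 string is 16 semitones below the open B3, so the same pitch on the G2 string lies at fret 2 + 16 = 18.

18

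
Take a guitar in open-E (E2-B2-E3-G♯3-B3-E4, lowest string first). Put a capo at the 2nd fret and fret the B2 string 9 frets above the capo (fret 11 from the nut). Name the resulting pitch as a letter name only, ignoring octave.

A♯

The capo raises the open B2 by 2 semitones to C♯3; fretting 9 more gives B2 + 2 + 9 = B2 + 11 semitones, landing on A♯.
(Also written B♭.)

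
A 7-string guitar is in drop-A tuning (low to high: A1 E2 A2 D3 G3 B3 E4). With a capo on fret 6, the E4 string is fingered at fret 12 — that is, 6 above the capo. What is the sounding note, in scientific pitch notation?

E5

The capo raises the open E4 by 6 semitones to A#4; fretting 6 more gives E4 + 6 + 6 = E4 + 12 semitones = E5.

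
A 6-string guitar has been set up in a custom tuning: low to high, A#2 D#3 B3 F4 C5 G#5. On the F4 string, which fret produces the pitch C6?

C6 is 19 semitones above the open F4 (F–F#–G–G#–…–A#–B–C), so it sits at fret 19.

19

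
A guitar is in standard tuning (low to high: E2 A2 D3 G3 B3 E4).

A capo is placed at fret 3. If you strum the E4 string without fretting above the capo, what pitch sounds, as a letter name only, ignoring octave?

The capo raises the open E4 by 3 semitones to G4; fretting 0 more gives E4 + 3 + 0 = E4 + 3 semitones, landing on G.

G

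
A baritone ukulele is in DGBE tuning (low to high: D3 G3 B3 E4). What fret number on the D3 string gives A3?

7

A3 is 7 semitones above the open D3 (D–D#–E–F–F#–G–G#–A), so it sits at fret 7.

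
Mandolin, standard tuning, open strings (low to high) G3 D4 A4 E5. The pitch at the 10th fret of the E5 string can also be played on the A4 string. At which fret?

Fret 10 on E5 is MIDI 76 + 10 = 86 (D6). On the A4 string (open MIDI 69), that pitch is 86 − 69 = fret 17.

17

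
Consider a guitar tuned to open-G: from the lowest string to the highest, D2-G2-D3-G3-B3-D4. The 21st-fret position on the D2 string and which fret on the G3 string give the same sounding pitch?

Fret 21 on D2 is MIDI 38 + 21 = 59 (B3). On the G3 string (open MIDI 55), that pitch is 59 − 55 = fret 4.

4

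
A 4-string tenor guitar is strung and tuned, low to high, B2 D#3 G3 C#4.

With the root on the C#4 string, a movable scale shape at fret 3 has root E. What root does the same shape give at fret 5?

Moving from fret 3 to fret 5 shifts the root by 2 semitones.
E up 2 semitones is F#.

F#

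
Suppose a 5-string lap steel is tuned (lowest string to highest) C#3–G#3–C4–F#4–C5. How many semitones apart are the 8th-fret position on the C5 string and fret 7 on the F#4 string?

C5 at fret 8 → G#5 (MIDI 80); F#4 at fret 7 → C#5 (MIDI 73).
80 − 73 = 7, so the two pitches are 7 semitones apart, with G#5 the higher.

7 semitones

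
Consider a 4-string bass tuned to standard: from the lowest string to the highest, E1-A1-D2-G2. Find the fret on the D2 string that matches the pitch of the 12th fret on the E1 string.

2

Fret 12 on E1 is MIDI 28 + 12 = 40 (E2). On the D2 string (open MIDI 38), that pitch is 40 − 38 = fret 2.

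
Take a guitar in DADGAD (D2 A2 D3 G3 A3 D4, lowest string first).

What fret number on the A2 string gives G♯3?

G♯3 is 11 semitones above the open A2 (A–A#–B–C–…–F#–G–G#), so it sits at fret 11.

11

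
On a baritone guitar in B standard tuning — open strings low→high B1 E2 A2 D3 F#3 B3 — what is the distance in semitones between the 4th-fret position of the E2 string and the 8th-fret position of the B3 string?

23 semitones

E2 at fret 4 → G#2 (MIDI 44); B3 at fret 8 → G4 (MIDI 67).
44 − 67 = -23, so the two pitches are 23 semitones apart, with G4 the higher.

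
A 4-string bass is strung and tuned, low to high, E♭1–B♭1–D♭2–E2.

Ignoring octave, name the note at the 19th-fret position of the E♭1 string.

Each fret is one semitone, so E♭1 + 19 = B♭.
(Equivalently spelled A♯.)

B♭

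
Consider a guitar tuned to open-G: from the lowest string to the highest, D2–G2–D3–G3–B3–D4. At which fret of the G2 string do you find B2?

4

B2 is 4 semitones above the open G2 (G–G#–A–A#–B), so it sits at fret 4.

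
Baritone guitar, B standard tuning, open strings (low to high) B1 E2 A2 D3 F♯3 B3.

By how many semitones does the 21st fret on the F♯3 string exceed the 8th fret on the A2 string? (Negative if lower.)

F♯3 at fret 21 → D♯5 (MIDI 75); A2 at fret 8 → F3 (MIDI 53).
75 − 53 = 22, so the two pitches are 22 semitones apart.

22 semitones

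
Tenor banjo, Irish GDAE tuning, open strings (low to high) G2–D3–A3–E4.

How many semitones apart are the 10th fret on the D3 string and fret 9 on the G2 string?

8 semitones

D3 at fret 10 → C4 (MIDI 60); G2 at fret 9 → E3 (MIDI 52).
60 − 52 = 8, so the two pitches are 8 semitones apart, with C4 the higher.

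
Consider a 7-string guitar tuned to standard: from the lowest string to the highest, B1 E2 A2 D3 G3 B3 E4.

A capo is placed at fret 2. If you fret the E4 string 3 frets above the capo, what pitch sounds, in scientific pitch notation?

The capo raises the open E4 by 2 semitones to F♯4; fretting 3 more gives E4 + 2 + 3 = E4 + 5 semitones = A4.

A4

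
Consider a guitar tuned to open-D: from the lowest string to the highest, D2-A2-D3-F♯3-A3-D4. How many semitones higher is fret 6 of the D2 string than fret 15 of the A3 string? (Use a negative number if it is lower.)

-28 semitones

D2 at fret 6 → G♯2 (MIDI 44); A3 at fret 15 → C5 (MIDI 72).
44 − 72 = -28, so the two pitches are 28 semitones apart.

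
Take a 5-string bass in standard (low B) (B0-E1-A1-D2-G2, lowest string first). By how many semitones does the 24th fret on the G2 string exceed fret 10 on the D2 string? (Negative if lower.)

G2 at fret 24 → G4 (MIDI 67); D2 at fret 10 → C3 (MIDI 48).
67 − 48 = 19, so the two pitches are 19 semitones apart.

19 semitones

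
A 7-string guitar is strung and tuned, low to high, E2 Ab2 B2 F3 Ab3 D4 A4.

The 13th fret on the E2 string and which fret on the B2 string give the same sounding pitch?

6

E2 at fret 13 is E2 + 13 semitones = F3.
The open B2 string is 7 semitones above the open E2, so the same pitch on the B2 string lies at fret 13 − 7 = 6.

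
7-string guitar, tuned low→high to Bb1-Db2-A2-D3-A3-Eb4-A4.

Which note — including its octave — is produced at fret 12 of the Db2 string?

Db3

Each fret is one semitone, so Db2 + 12 = Db3.
(Equivalently spelled C#3.)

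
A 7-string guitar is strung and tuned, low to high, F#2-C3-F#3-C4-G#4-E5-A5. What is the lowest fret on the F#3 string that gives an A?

3

From F#3, count semitones up the chromatic scale until reaching A: F#–G–G#–A — 3 steps.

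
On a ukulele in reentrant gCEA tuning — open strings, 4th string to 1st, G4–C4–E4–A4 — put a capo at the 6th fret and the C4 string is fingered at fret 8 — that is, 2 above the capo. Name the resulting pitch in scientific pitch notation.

The capo raises the open C4 by 6 semitones to F#4; fretting 2 more gives C4 + 6 + 2 = C4 + 8 semitones = G#4.

G#4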